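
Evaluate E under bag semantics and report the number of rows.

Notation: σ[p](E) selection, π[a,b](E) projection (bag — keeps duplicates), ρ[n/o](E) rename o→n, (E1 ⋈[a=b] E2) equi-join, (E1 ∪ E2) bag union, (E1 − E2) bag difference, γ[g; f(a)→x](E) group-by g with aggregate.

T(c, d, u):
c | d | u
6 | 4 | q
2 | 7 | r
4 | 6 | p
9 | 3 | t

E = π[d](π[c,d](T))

Per-node cardinality:
  T → 4
  π[c,d](T) → 4
  π[d](π[c,d](T)) → 4

|E| = 4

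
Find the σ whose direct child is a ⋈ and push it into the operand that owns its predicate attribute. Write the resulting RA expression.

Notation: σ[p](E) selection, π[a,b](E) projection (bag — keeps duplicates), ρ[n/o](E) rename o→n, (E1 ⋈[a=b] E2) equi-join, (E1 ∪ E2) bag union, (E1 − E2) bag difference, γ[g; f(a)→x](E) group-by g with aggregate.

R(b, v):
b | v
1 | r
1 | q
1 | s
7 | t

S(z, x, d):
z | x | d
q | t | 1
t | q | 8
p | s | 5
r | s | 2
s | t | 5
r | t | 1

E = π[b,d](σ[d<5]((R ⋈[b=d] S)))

σ filters on d, owned by the right side.
E' = π[b,d]((R ⋈[b=d] σ[d<5](S)))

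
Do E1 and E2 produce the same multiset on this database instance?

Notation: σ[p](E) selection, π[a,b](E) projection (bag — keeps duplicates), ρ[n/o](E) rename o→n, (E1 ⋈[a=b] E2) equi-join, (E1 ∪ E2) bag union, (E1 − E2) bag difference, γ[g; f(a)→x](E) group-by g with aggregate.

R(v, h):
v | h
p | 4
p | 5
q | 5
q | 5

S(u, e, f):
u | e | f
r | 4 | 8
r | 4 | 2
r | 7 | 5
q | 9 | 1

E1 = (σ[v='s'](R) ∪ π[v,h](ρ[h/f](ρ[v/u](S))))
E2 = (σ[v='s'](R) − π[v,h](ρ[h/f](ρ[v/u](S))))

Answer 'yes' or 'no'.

E1 row counts bottom-up:
  R → 4
  σ[v='s'](R) → 0
  S → 4
  ρ[v/u](S) → 4
  ρ[h/f](ρ[v/u](S)) → 4
  π[v,h](ρ[h/f](ρ[v/u](S))) → 4
  (σ[v='s'](R) ∪ π[v,h](ρ[h/f](ρ[v/u](S)))) → 4
E2 row counts bottom-up:
  R → 4
  σ[v='s'](R) → 0
  S → 4
  ρ[v/u](S) → 4
  ρ[h/f](ρ[v/u](S)) → 4
  π[v,h](ρ[h/f](ρ[v/u](S))) → 4
  (σ[v='s'](R) − π[v,h](ρ[h/f](ρ[v/u](S)))) → 0

E1 result:
v | h
q | 1
r | 2
r | 5
r | 8
E2 result:
v | h
(0 rows)
Witness: ('r', 2) appears 1× in E1 but 0× in E2.

no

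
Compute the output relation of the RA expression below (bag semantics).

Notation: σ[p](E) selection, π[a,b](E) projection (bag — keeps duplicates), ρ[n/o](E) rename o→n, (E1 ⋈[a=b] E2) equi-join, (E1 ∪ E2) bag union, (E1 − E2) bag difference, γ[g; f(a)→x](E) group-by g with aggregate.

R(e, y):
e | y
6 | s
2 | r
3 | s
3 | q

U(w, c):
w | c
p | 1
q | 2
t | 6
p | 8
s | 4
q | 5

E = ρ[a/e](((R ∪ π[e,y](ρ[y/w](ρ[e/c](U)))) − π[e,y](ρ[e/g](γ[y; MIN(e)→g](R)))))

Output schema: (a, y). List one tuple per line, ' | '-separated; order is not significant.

Stepwise |·|:
  R → 4
  U → 6
  ρ[e/c](U) → 6
  ρ[y/w](ρ[e/c](U)) → 6
  π[e,y](ρ[y/w](ρ[e/c](U))) → 6
  (R ∪ π[e,y](ρ[y/w](ρ[e/c](U)))) → 10
  R → 4
  γ[y; MIN(e)→g](R) → 3
  ρ[e/g](γ[y; MIN(e)→g](R)) → 3
  π[e,y](ρ[e/g](γ[y; MIN(e)→g](R))) → 3
  ((R ∪ π[e,y](ρ[y/w](ρ[e/c](U)))) − π[e,y](ρ[e/g](γ[y; MIN(e)→g](R)))) → 7
  ρ[a/e](((R ∪ π[e,y](ρ[y/w](ρ[e/c](U)))) − π[e,y](ρ[e/g](γ[y; MIN(e)→g](R))))) → 7

== RESULT ==
a | y
1 | p
2 | q
4 | s
5 | q
6 | s
6 | t
8 | p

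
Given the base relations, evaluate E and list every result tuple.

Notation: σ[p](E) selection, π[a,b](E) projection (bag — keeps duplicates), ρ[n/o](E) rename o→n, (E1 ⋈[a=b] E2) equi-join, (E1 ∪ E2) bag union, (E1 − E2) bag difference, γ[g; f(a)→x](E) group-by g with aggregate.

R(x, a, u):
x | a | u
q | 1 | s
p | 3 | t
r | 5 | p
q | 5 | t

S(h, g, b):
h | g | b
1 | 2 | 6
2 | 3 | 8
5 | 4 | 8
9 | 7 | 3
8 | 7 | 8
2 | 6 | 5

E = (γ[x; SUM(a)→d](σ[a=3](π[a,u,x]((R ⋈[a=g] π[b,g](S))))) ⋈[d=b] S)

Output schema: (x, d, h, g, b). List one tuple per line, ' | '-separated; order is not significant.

Per-node cardinality:
  R → 4
  S → 6
  π[b,g](S) → 6
  (R ⋈[a=g] π[b,g](S)) → 1
  π[a,u,x]((R ⋈[a=g] π[b,g](S))) → 1
  σ[a=3](π[a,u,x]((R ⋈[a=g] π[b,g](S)))) → 1
  γ[x; SUM(a)→d](σ[a=3](π[a,u,x]((R ⋈[a=g] π[b,g](S))))) → 1
  S → 6
  (γ[x; SUM(a)→d](σ[a=3](π[a,u,x]((R ⋈[a=g] π[b,g](S))))) ⋈[d=b] S) → 1

== RESULT ==
x | d | h | g | b
p | 3 | 9 | 7 | 3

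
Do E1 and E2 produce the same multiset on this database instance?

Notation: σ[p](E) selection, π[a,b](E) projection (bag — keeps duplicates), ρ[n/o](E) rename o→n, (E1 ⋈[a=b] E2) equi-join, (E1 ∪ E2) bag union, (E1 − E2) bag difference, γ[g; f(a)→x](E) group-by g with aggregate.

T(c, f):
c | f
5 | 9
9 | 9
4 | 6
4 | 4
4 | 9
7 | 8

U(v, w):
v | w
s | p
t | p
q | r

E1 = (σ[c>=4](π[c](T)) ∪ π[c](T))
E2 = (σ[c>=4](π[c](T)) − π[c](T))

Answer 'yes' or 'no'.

E1 per-node cardinality:
  T → 6
  π[c](T) → 6
  σ[c>=4](π[c](T)) → 6
  T → 6
  π[c](T) → 6
  (σ[c>=4](π[c](T)) ∪ π[c](T)) → 12
E2 per-node cardinality:
  T → 6
  π[c](T) → 6
  σ[c>=4](π[c](T)) → 6
  T → 6
  π[c](T) → 6
  (σ[c>=4](π[c](T)) − π[c](T)) → 0

E1 result:
c
4
4
4
4
4
4
5
5
7
7
9
9
E2 result:
c
(0 rows)
Witness: (7,) appears 2× in E1 but 0× in E2.

no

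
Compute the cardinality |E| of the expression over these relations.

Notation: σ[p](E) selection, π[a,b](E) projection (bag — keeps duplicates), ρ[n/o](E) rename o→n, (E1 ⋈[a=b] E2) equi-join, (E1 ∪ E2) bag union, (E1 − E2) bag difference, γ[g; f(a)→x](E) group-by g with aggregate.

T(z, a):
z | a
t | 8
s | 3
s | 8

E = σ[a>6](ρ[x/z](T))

Row counts bottom-up:
  T → 3
  ρ[x/z](T) → 3
  σ[a>6](ρ[x/z](T)) → 2

|E| = 2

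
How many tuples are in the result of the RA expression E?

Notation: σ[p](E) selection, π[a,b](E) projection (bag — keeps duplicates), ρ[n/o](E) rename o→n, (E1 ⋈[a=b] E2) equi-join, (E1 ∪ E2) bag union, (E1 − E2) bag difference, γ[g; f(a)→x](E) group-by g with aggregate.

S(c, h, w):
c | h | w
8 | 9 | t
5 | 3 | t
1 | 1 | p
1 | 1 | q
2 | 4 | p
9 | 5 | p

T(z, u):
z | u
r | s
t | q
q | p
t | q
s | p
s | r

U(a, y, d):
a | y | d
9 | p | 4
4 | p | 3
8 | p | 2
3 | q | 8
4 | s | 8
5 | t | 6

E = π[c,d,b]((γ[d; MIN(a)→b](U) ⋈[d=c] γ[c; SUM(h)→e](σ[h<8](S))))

Stepwise |·|:
  U → 6
  γ[d; MIN(a)→b](U) → 5
  S → 6
  σ[h<8](S) → 5
  γ[c; SUM(h)→e](σ[h<8](S)) → 4
  (γ[d; MIN(a)→b](U) ⋈[d=c] γ[c; SUM(h)→e](σ[h<8](S))) → 1
  π[c,d,b]((γ[d; MIN(a)→b](U) ⋈[d=c] γ[c; SUM(h)→e](σ[h<8](S)))) → 1

|E| = 1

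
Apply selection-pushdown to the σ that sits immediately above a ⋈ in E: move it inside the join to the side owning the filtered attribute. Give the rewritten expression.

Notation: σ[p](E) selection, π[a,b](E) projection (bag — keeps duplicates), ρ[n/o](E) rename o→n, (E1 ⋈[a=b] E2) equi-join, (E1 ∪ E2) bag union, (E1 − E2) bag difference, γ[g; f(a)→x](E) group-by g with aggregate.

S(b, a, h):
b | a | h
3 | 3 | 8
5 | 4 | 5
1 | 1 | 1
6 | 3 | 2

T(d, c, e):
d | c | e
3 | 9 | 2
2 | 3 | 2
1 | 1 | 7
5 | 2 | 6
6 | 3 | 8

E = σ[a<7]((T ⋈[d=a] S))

σ filters on a, owned by the right side.
E' = (T ⋈[d=a] σ[a<7](S))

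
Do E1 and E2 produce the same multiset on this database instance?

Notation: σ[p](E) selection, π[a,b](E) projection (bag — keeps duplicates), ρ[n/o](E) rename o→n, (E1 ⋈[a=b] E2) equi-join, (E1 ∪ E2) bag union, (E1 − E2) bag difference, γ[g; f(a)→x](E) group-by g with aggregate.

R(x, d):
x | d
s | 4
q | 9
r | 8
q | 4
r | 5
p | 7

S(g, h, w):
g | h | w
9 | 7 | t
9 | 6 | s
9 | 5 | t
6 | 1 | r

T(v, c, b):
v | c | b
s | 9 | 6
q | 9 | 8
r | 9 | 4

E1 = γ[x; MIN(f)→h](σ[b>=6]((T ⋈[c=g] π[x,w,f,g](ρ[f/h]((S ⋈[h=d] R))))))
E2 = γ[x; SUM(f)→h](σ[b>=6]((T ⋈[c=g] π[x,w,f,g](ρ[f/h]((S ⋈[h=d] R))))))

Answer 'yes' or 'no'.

E1 subexpression sizes:
  T → 3
  S → 4
  R → 6
  (S ⋈[h=d] R) → 2
  ρ[f/h]((S ⋈[h=d] R)) → 2
  π[x,w,f,g](ρ[f/h]((S ⋈[h=d] R))) → 2
  (T ⋈[c=g] π[x,w,f,g](ρ[f/h]((S ⋈[h=d] R)))) → 6
  σ[b>=6]((T ⋈[c=g] π[x,w,f,g](ρ[f/h]((S ⋈[h=d] R))))) → 4
  γ[x; MIN(f)→h](σ[b>=6]((T ⋈[c=g] π[x,w,f,g](ρ[f/h]((S ⋈[h=d] R)))))) → 2
E2 subexpression sizes:
  T → 3
  S → 4
  R → 6
  (S ⋈[h=d] R) → 2
  ρ[f/h]((S ⋈[h=d] R)) → 2
  π[x,w,f,g](ρ[f/h]((S ⋈[h=d] R))) → 2
  (T ⋈[c=g] π[x,w,f,g](ρ[f/h]((S ⋈[h=d] R)))) → 6
  σ[b>=6]((T ⋈[c=g] π[x,w,f,g](ρ[f/h]((S ⋈[h=d] R))))) → 4
  γ[x; SUM(f)→h](σ[b>=6]((T ⋈[c=g] π[x,w,f,g](ρ[f/h]((S ⋈[h=d] R)))))) → 2

E1 result:
x | h
p | 7
r | 5
E2 result:
x | h
p | 14
r | 10
Witness: ('r', 10) appears 0× in E1 but 1× in E2.

no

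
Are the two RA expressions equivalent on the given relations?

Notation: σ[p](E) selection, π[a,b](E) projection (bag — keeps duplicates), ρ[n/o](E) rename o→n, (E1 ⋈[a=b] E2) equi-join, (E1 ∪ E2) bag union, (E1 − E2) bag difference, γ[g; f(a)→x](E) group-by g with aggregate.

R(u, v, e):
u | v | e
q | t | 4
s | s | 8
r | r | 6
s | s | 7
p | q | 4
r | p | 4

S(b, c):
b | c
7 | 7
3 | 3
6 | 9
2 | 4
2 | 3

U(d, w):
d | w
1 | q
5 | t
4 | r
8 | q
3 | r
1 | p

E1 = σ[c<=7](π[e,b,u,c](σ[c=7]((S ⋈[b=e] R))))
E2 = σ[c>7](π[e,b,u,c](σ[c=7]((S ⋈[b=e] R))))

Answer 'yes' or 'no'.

E1 stepwise |·|:
  S → 5
  R → 6
  (S ⋈[b=e] R) → 2
  σ[c=7]((S ⋈[b=e] R)) → 1
  π[e,b,u,c](σ[c=7]((S ⋈[b=e] R))) → 1
  σ[c<=7](π[e,b,u,c](σ[c=7]((S ⋈[b=e] R)))) → 1
E2 stepwise |·|:
  S → 5
  R → 6
  (S ⋈[b=e] R) → 2
  σ[c=7]((S ⋈[b=e] R)) → 1
  π[e,b,u,c](σ[c=7]((S ⋈[b=e] R))) → 1
  σ[c>7](π[e,b,u,c](σ[c=7]((S ⋈[b=e] R)))) → 0

E1 result:
e | b | u | c
7 | 7 | s | 7
E2 result:
e | b | u | c
(0 rows)
Witness: (7, 7, 's', 7) appears 1× in E1 but 0× in E2.

no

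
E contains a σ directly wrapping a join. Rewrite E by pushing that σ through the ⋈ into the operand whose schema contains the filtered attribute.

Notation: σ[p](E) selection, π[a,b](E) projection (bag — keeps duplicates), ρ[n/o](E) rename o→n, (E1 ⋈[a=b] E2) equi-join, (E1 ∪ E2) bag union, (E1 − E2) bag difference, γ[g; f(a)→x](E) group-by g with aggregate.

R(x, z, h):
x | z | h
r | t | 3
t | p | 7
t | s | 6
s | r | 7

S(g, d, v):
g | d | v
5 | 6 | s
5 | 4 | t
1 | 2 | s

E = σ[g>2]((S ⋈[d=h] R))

σ filters on g, owned by the left side.
E' = (σ[g>2](S) ⋈[d=h] R)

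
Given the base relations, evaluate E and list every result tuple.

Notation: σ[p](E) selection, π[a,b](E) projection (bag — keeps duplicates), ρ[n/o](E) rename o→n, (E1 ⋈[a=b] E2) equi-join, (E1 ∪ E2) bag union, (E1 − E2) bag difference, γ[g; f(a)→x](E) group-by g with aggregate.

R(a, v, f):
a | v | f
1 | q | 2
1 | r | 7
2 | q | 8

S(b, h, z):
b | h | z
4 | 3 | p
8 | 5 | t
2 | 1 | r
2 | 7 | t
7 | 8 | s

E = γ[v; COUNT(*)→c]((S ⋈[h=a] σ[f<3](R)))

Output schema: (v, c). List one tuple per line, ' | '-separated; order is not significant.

Row counts bottom-up:
  S → 5
  R → 3
  σ[f<3](R) → 1
  (S ⋈[h=a] σ[f<3](R)) → 1
  γ[v; COUNT(*)→c]((S ⋈[h=a] σ[f<3](R))) → 1

== RESULT ==
v | c
q | 1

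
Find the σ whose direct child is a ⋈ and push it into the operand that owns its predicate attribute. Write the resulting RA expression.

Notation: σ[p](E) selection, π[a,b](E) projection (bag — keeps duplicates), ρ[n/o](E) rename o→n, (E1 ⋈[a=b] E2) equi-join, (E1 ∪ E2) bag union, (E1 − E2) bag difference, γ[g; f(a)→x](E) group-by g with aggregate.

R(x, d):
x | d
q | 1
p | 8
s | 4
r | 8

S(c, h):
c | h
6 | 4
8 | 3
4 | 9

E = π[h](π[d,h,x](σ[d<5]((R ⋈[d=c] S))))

σ filters on d, owned by the left side.
E' = π[h](π[d,h,x]((σ[d<5](R) ⋈[d=c] S)))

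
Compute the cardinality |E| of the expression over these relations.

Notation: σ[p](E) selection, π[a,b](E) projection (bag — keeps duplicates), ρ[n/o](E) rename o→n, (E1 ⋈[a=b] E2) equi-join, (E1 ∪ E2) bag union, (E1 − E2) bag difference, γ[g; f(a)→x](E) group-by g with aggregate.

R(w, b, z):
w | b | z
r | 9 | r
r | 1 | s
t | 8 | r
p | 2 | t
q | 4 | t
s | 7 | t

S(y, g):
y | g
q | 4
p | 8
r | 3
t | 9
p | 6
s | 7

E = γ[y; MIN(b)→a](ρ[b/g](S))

Subexpression sizes:
  S → 6
  ρ[b/g](S) → 6
  γ[y; MIN(b)→a](ρ[b/g](S)) → 5

|E| = 5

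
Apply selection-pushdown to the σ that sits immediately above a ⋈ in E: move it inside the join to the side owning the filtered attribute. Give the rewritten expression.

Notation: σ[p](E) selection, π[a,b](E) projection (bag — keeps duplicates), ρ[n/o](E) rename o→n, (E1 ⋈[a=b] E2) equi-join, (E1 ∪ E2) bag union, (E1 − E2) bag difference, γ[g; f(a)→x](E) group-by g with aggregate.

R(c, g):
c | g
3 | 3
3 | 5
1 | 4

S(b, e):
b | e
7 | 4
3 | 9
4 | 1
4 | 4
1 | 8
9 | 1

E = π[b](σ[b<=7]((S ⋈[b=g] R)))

σ filters on b, owned by the left side.
E' = π[b]((σ[b<=7](S) ⋈[b=g] R))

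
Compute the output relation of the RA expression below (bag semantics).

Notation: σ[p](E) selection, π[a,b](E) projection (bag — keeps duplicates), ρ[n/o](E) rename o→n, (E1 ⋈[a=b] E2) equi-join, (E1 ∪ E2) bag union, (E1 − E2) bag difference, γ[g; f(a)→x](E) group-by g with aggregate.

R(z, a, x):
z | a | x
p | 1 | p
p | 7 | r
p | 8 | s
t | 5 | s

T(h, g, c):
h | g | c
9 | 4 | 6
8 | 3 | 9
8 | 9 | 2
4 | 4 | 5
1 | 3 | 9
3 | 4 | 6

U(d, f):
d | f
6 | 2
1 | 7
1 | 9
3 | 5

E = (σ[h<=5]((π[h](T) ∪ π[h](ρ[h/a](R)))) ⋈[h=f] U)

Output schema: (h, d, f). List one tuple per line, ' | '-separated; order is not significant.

Per-node cardinality:
  T → 6
  π[h](T) → 6
  R → 4
  ρ[h/a](R) → 4
  π[h](ρ[h/a](R)) → 4
  (π[h](T) ∪ π[h](ρ[h/a](R))) → 10
  σ[h<=5]((π[h](T) ∪ π[h](ρ[h/a](R)))) → 5
  U → 4
  (σ[h<=5]((π[h](T) ∪ π[h](ρ[h/a](R)))) ⋈[h=f] U) → 1

== RESULT ==
h | d | f
5 | 3 | 5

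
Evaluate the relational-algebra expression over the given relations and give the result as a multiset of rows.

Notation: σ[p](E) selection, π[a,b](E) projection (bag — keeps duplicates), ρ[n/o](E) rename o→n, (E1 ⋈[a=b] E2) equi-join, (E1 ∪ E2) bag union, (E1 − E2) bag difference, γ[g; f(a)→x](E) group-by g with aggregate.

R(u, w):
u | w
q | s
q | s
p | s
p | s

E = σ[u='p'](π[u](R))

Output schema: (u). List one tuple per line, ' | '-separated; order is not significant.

Stepwise |·|:
  R → 4
  π[u](R) → 4
  σ[u='p'](π[u](R)) → 2

== RESULT ==
u
p
p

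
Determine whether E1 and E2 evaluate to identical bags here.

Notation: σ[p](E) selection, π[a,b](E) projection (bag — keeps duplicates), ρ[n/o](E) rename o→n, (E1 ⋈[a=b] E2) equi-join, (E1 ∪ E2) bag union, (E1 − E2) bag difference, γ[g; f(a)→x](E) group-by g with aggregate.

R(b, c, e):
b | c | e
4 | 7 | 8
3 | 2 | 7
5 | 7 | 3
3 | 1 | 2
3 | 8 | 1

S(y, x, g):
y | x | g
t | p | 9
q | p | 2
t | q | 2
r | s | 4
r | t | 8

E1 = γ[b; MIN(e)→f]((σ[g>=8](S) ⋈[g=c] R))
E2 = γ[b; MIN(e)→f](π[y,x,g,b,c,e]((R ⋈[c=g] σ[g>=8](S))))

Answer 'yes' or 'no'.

E1 stepwise |·|:
  S → 5
  σ[g>=8](S) → 2
  R → 5
  (σ[g>=8](S) ⋈[g=c] R) → 1
  γ[b; MIN(e)→f]((σ[g>=8](S) ⋈[g=c] R)) → 1
E2 stepwise |·|:
  R → 5
  S → 5
  σ[g>=8](S) → 2
  (R ⋈[c=g] σ[g>=8](S)) → 1
  π[y,x,g,b,c,e]((R ⋈[c=g] σ[g>=8](S))) → 1
  γ[b; MIN(e)→f](π[y,x,g,b,c,e]((R ⋈[c=g] σ[g>=8](S)))) → 1

E1 and E2 produce the same multiset:
b | f
3 | 1

yes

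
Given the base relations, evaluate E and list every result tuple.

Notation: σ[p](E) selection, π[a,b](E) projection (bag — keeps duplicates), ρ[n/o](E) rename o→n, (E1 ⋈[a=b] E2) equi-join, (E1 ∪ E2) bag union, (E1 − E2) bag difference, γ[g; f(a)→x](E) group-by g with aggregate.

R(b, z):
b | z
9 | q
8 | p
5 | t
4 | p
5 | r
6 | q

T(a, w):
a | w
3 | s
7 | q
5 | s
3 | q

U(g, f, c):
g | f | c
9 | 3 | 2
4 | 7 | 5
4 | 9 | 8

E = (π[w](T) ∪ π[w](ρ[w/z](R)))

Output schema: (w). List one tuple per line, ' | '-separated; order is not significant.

Stepwise |·|:
  T → 4
  π[w](T) → 4
  R → 6
  ρ[w/z](R) → 6
  π[w](ρ[w/z](R)) → 6
  (π[w](T) ∪ π[w](ρ[w/z](R))) → 10

== RESULT ==
w
p
p
q
q
q
q
r
s
s
t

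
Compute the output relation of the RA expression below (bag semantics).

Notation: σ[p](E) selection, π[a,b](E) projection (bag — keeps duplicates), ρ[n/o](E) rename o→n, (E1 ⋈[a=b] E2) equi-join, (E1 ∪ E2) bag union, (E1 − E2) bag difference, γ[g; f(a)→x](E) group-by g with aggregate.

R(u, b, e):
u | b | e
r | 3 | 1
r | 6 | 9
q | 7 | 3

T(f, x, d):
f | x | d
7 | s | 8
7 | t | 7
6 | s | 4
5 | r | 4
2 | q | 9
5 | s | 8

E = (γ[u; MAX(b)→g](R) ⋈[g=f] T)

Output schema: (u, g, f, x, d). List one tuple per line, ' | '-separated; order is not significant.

Stepwise |·|:
  R → 3
  γ[u; MAX(b)→g](R) → 2
  T → 6
  (γ[u; MAX(b)→g](R) ⋈[g=f] T) → 3

== RESULT ==
u | g | f | x | d
q | 7 | 7 | s | 8
q | 7 | 7 | t | 7
r | 6 | 6 | s | 4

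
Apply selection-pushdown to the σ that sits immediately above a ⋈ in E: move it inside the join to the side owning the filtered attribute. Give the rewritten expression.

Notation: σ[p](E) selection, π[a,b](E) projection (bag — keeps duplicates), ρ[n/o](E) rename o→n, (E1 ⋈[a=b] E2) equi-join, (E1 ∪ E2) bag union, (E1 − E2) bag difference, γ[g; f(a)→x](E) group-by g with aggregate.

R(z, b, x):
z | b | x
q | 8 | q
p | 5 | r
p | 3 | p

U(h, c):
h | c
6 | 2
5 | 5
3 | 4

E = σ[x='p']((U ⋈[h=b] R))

σ filters on x, owned by the right side.
E' = (U ⋈[h=b] σ[x='p'](R))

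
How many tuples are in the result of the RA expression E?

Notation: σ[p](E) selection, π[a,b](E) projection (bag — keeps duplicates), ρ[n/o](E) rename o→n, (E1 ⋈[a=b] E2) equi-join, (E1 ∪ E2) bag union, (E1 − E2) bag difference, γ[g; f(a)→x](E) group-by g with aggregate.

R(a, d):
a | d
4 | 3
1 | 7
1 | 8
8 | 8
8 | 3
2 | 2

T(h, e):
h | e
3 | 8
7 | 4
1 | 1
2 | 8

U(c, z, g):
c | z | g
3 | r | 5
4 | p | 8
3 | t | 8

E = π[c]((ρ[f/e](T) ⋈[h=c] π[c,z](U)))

Row counts bottom-up:
  T → 4
  ρ[f/e](T) → 4
  U → 3
  π[c,z](U) → 3
  (ρ[f/e](T) ⋈[h=c] π[c,z](U)) → 2
  π[c]((ρ[f/e](T) ⋈[h=c] π[c,z](U))) → 2

|E| = 2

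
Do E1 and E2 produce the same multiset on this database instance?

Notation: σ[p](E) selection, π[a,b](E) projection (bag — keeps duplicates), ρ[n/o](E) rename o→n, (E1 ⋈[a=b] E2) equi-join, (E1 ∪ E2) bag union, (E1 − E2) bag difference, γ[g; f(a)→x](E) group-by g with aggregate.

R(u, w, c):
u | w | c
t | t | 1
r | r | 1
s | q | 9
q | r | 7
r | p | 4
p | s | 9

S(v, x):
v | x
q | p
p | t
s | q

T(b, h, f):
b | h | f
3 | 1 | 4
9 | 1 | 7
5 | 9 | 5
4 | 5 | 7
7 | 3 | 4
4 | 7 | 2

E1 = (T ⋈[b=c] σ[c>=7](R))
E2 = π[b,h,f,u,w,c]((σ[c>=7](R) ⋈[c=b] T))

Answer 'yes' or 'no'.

E1 stepwise |·|:
  T → 6
  R → 6
  σ[c>=7](R) → 3
  (T ⋈[b=c] σ[c>=7](R)) → 3
E2 stepwise |·|:
  R → 6
  σ[c>=7](R) → 3
  T → 6
  (σ[c>=7](R) ⋈[c=b] T) → 3
  π[b,h,f,u,w,c]((σ[c>=7](R) ⋈[c=b] T)) → 3

E1 and E2 produce the same multiset:
b | h | f | u | w | c
7 | 3 | 4 | q | r | 7
9 | 1 | 7 | p | s | 9
9 | 1 | 7 | s | q | 9

yes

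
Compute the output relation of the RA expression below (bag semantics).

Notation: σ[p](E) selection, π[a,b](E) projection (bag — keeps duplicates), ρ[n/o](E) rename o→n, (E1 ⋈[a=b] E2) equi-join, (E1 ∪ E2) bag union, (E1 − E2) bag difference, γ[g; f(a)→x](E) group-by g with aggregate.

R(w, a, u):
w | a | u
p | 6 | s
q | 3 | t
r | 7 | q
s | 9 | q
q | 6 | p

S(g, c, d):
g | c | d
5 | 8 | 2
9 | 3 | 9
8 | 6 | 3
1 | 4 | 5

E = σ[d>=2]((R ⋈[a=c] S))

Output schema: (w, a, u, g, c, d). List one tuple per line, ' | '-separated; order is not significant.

Stepwise |·|:
  R → 5
  S → 4
  (R ⋈[a=c] S) → 3
  σ[d>=2]((R ⋈[a=c] S)) → 3

== RESULT ==
w | a | u | g | c | d
p | 6 | s | 8 | 6 | 3
q | 3 | t | 9 | 3 | 9
q | 6 | p | 8 | 6 | 3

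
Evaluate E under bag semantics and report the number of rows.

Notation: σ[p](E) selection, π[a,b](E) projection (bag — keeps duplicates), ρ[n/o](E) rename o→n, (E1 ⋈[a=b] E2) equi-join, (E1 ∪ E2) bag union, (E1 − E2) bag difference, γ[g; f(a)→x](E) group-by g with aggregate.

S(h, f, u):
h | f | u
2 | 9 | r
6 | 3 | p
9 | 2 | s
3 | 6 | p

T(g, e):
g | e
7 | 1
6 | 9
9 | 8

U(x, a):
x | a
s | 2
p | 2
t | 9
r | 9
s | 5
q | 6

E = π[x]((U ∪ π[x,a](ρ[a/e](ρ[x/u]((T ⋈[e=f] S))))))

Subexpression sizes:
  U → 6
  T → 3
  S → 4
  (T ⋈[e=f] S) → 1
  ρ[x/u]((T ⋈[e=f] S)) → 1
  ρ[a/e](ρ[x/u]((T ⋈[e=f] S))) → 1
  π[x,a](ρ[a/e](ρ[x/u]((T ⋈[e=f] S)))) → 1
  (U ∪ π[x,a](ρ[a/e](ρ[x/u]((T ⋈[e=f] S))))) → 7
  π[x]((U ∪ π[x,a](ρ[a/e](ρ[x/u]((T ⋈[e=f] S)))))) → 7

|E| = 7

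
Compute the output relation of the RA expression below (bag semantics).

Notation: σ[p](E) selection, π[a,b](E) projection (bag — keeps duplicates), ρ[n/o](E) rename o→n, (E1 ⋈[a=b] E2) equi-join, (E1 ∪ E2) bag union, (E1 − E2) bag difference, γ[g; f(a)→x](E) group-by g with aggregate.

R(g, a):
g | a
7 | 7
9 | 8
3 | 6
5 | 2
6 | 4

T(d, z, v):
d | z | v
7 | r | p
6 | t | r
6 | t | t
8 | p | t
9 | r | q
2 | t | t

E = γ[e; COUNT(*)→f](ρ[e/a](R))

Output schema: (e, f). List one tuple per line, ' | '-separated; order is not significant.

Stepwise |·|:
  R → 5
  ρ[e/a](R) → 5
  γ[e; COUNT(*)→f](ρ[e/a](R)) → 5

== RESULT ==
e | f
2 | 1
4 | 1
6 | 1
7 | 1
8 | 1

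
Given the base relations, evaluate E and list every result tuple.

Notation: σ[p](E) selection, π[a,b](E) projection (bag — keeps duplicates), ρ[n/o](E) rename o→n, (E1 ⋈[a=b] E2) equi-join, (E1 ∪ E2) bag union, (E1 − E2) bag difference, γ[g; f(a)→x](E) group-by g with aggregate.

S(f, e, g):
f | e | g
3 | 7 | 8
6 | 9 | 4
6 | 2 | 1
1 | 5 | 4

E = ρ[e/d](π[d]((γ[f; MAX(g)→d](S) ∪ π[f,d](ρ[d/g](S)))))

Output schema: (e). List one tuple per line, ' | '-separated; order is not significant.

Stepwise |·|:
  S → 4
  γ[f; MAX(g)→d](S) → 3
  S → 4
  ρ[d/g](S) → 4
  π[f,d](ρ[d/g](S)) → 4
  (γ[f; MAX(g)→d](S) ∪ π[f,d](ρ[d/g](S))) → 7
  π[d]((γ[f; MAX(g)→d](S) ∪ π[f,d](ρ[d/g](S)))) → 7
  ρ[e/d](π[d]((γ[f; MAX(g)→d](S) ∪ π[f,d](ρ[d/g](S))))) → 7

== RESULT ==
e
1
4
4
4
4
8
8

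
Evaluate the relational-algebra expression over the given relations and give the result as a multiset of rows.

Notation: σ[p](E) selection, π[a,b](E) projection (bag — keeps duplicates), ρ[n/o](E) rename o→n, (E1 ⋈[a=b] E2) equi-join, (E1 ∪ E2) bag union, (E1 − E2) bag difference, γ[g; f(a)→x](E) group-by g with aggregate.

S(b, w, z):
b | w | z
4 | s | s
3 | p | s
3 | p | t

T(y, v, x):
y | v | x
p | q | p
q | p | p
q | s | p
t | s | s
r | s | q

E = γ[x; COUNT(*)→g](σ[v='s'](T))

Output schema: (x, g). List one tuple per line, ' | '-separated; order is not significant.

Subexpression sizes:
  T → 5
  σ[v='s'](T) → 3
  γ[x; COUNT(*)→g](σ[v='s'](T)) → 3

== RESULT ==
x | g
p | 1
q | 1
s | 1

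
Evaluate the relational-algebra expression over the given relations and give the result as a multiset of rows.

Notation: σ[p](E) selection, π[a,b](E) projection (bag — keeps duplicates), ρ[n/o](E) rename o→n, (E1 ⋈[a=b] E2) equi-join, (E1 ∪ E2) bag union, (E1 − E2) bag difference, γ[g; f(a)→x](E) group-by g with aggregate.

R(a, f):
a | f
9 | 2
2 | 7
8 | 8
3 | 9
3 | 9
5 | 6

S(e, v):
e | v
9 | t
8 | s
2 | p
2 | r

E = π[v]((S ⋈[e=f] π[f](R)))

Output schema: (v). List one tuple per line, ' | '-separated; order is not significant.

Per-node cardinality:
  S → 4
  R → 6
  π[f](R) → 6
  (S ⋈[e=f] π[f](R)) → 5
  π[v]((S ⋈[e=f] π[f](R))) → 5

== RESULT ==
v
p
r
s
t
t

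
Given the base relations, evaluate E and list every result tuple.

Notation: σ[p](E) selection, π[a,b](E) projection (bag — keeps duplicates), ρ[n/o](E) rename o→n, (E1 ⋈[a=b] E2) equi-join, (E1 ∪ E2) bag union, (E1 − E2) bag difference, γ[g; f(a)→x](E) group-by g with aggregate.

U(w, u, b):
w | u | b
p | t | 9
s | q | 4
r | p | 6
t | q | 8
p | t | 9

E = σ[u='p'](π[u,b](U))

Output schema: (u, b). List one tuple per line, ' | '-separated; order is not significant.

Per-node cardinality:
  U → 5
  π[u,b](U) → 5
  σ[u='p'](π[u,b](U)) → 1

== RESULT ==
u | b
p | 6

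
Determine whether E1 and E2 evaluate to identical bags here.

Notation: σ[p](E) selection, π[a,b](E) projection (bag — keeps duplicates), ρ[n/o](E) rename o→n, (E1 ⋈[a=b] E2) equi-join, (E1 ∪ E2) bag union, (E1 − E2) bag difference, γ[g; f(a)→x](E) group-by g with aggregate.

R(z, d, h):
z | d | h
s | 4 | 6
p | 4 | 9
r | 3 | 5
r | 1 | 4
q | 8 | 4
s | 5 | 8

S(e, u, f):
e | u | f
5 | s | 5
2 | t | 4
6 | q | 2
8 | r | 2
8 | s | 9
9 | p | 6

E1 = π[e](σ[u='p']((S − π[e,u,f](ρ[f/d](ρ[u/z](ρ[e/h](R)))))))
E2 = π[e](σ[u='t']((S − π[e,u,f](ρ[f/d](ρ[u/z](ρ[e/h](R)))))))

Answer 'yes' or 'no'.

E1 row counts bottom-up:
  S → 6
  R → 6
  ρ[e/h](R) → 6
  ρ[u/z](ρ[e/h](R)) → 6
  ρ[f/d](ρ[u/z](ρ[e/h](R))) → 6
  π[e,u,f](ρ[f/d](ρ[u/z](ρ[e/h](R)))) → 6
  (S − π[e,u,f](ρ[f/d](ρ[u/z](ρ[e/h](R))))) → 6
  σ[u='p']((S − π[e,u,f](ρ[f/d](ρ[u/z](ρ[e/h](R)))))) → 1
  π[e](σ[u='p']((S − π[e,u,f](ρ[f/d](ρ[u/z](ρ[e/h](R))))))) → 1
E2 row counts bottom-up:
  S → 6
  R → 6
  ρ[e/h](R) → 6
  ρ[u/z](ρ[e/h](R)) → 6
  ρ[f/d](ρ[u/z](ρ[e/h](R))) → 6
  π[e,u,f](ρ[f/d](ρ[u/z](ρ[e/h](R)))) → 6
  (S − π[e,u,f](ρ[f/d](ρ[u/z](ρ[e/h](R))))) → 6
  σ[u='t']((S − π[e,u,f](ρ[f/d](ρ[u/z](ρ[e/h](R)))))) → 1
  π[e](σ[u='t']((S − π[e,u,f](ρ[f/d](ρ[u/z](ρ[e/h](R))))))) → 1

E1 result:
e
9
E2 result:
e
2
Witness: (2,) appears 0× in E1 but 1× in E2.

no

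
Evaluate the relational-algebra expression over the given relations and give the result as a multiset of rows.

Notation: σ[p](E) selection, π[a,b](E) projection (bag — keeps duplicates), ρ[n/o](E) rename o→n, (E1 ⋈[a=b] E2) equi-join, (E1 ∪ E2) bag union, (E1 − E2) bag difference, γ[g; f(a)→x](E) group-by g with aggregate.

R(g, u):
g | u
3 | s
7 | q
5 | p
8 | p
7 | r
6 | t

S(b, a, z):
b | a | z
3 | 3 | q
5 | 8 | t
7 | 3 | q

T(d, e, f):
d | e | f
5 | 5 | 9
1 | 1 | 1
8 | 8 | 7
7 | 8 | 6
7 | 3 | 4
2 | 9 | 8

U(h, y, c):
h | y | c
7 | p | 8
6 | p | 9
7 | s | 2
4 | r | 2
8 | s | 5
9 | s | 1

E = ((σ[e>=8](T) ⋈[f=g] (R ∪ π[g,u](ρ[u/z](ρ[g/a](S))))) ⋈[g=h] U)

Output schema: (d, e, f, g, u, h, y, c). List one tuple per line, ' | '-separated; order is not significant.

Subexpression sizes:
  T → 6
  σ[e>=8](T) → 3
  R → 6
  S → 3
  ρ[g/a](S) → 3
  ρ[u/z](ρ[g/a](S)) → 3
  π[g,u](ρ[u/z](ρ[g/a](S))) → 3
  (R ∪ π[g,u](ρ[u/z](ρ[g/a](S)))) → 9
  (σ[e>=8](T) ⋈[f=g] (R ∪ π[g,u](ρ[u/z](ρ[g/a](S))))) → 5
  U → 6
  ((σ[e>=8](T) ⋈[f=g] (R ∪ π[g,u](ρ[u/z](ρ[g/a](S))))) ⋈[g=h] U) → 7

== RESULT ==
d | e | f | g | u | h | y | c
2 | 9 | 8 | 8 | p | 8 | s | 5
2 | 9 | 8 | 8 | t | 8 | s | 5
7 | 8 | 6 | 6 | t | 6 | p | 9
8 | 8 | 7 | 7 | q | 7 | p | 8
8 | 8 | 7 | 7 | q | 7 | s | 2
8 | 8 | 7 | 7 | r | 7 | p | 8
8 | 8 | 7 | 7 | r | 7 | s | 2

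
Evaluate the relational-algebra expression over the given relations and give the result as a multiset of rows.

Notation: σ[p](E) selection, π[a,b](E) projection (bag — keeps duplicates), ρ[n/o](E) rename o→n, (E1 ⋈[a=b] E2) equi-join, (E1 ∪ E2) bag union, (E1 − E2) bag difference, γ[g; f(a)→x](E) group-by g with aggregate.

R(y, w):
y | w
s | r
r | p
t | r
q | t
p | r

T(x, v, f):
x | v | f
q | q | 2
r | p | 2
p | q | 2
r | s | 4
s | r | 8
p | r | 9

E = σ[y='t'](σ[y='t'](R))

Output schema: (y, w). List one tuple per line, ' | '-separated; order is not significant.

Row counts bottom-up:
  R → 5
  σ[y='t'](R) → 1
  σ[y='t'](σ[y='t'](R)) → 1

== RESULT ==
y | w
t | r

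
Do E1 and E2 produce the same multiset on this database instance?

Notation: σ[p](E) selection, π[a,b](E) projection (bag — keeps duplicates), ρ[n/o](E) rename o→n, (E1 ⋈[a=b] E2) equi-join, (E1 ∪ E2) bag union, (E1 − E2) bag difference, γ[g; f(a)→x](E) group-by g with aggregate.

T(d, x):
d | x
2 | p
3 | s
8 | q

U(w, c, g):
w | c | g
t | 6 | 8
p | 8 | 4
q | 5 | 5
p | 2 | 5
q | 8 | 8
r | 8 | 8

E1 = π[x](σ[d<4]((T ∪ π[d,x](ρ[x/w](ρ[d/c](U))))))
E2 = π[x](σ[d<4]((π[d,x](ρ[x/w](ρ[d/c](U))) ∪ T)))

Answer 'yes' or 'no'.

E1 subexpression sizes:
  T → 3
  U → 6
  ρ[d/c](U) → 6
  ρ[x/w](ρ[d/c](U)) → 6
  π[d,x](ρ[x/w](ρ[d/c](U))) → 6
  (T ∪ π[d,x](ρ[x/w](ρ[d/c](U)))) → 9
  σ[d<4]((T ∪ π[d,x](ρ[x/w](ρ[d/c](U))))) → 3
  π[x](σ[d<4]((T ∪ π[d,x](ρ[x/w](ρ[d/c](U)))))) → 3
E2 subexpression sizes:
  U → 6
  ρ[d/c](U) → 6
  ρ[x/w](ρ[d/c](U)) → 6
  π[d,x](ρ[x/w](ρ[d/c](U))) → 6
  T → 3
  (π[d,x](ρ[x/w](ρ[d/c](U))) ∪ T) → 9
  σ[d<4]((π[d,x](ρ[x/w](ρ[d/c](U))) ∪ T)) → 3
  π[x](σ[d<4]((π[d,x](ρ[x/w](ρ[d/c](U))) ∪ T))) → 3

E1 and E2 produce the same multiset:
x
p
p
s

yes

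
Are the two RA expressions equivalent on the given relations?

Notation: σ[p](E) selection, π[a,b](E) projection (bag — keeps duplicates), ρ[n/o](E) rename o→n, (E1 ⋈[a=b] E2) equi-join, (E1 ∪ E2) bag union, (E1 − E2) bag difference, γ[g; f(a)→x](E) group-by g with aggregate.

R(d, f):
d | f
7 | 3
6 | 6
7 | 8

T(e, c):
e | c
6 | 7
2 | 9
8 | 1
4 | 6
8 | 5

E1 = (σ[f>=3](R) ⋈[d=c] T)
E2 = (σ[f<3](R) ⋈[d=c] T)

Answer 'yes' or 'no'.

E1 subexpression sizes:
  R → 3
  σ[f>=3](R) → 3
  T → 5
  (σ[f>=3](R) ⋈[d=c] T) → 3
E2 subexpression sizes:
  R → 3
  σ[f<3](R) → 0
  T → 5
  (σ[f<3](R) ⋈[d=c] T) → 0

E1 result:
d | f | e | c
6 | 6 | 4 | 6
7 | 3 | 6 | 7
7 | 8 | 6 | 7
E2 result:
d | f | e | c
(0 rows)
Witness: (7, 8, 6, 7) appears 1× in E1 but 0× in E2.

no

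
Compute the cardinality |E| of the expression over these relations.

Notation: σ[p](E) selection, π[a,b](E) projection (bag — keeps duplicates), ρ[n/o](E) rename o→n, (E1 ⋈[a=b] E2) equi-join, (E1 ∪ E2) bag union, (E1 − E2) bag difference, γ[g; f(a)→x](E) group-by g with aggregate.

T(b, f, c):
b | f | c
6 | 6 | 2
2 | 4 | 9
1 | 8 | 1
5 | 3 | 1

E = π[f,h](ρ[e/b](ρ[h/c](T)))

Stepwise |·|:
  T → 4
  ρ[h/c](T) → 4
  ρ[e/b](ρ[h/c](T)) → 4
  π[f,h](ρ[e/b](ρ[h/c](T))) → 4

|E| = 4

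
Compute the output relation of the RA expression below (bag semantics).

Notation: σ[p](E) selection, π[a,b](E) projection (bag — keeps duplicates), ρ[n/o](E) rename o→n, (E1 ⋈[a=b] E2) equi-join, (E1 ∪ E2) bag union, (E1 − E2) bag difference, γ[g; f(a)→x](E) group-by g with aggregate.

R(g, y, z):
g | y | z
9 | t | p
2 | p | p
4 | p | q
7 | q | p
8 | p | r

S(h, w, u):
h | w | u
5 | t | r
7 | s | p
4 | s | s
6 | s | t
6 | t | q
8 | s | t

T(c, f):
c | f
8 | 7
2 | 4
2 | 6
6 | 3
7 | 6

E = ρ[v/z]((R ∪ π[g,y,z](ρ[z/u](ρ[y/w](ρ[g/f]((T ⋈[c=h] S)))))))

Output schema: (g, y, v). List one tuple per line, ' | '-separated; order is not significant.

Row counts bottom-up:
  R → 5
  T → 5
  S → 6
  (T ⋈[c=h] S) → 4
  ρ[g/f]((T ⋈[c=h] S)) → 4
  ρ[y/w](ρ[g/f]((T ⋈[c=h] S))) → 4
  ρ[z/u](ρ[y/w](ρ[g/f]((T ⋈[c=h] S)))) → 4
  π[g,y,z](ρ[z/u](ρ[y/w](ρ[g/f]((T ⋈[c=h] S))))) → 4
  (R ∪ π[g,y,z](ρ[z/u](ρ[y/w](ρ[g/f]((T ⋈[c=h] S)))))) → 9
  ρ[v/z]((R ∪ π[g,y,z](ρ[z/u](ρ[y/w](ρ[g/f]((T ⋈[c=h] S))))))) → 9

== RESULT ==
g | y | v
2 | p | p
3 | s | t
3 | t | q
4 | p | q
6 | s | p
7 | q | p
7 | s | t
8 | p | r
9 | t | p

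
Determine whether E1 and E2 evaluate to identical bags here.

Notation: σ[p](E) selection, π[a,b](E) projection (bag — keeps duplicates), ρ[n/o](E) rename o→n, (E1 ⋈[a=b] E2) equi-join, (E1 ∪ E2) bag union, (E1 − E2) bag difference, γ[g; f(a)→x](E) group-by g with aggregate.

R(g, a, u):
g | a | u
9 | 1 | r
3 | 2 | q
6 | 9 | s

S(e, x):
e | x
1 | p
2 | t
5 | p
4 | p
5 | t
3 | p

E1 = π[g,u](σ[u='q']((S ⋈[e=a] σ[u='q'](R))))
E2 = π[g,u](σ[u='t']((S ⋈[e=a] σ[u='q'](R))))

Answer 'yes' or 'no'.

E1 stepwise |·|:
  S → 6
  R → 3
  σ[u='q'](R) → 1
  (S ⋈[e=a] σ[u='q'](R)) → 1
  σ[u='q']((S ⋈[e=a] σ[u='q'](R))) → 1
  π[g,u](σ[u='q']((S ⋈[e=a] σ[u='q'](R)))) → 1
E2 stepwise |·|:
  S → 6
  R → 3
  σ[u='q'](R) → 1
  (S ⋈[e=a] σ[u='q'](R)) → 1
  σ[u='t']((S ⋈[e=a] σ[u='q'](R))) → 0
  π[g,u](σ[u='t']((S ⋈[e=a] σ[u='q'](R)))) → 0

E1 result:
g | u
3 | q
E2 result:
g | u
(0 rows)
Witness: (3, 'q') appears 1× in E1 but 0× in E2.

no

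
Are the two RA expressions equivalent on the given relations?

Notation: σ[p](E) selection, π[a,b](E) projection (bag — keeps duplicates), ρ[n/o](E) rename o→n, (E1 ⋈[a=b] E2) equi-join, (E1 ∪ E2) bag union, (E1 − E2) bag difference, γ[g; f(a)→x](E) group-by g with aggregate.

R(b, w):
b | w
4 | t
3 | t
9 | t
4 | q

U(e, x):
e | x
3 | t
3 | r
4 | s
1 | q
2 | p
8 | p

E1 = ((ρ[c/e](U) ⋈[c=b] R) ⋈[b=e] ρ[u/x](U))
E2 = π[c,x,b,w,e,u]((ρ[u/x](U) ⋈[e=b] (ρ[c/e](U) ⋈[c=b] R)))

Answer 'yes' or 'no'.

E1 subexpression sizes:
  U → 6
  ρ[c/e](U) → 6
  R → 4
  (ρ[c/e](U) ⋈[c=b] R) → 4
  U → 6
  ρ[u/x](U) → 6
  ((ρ[c/e](U) ⋈[c=b] R) ⋈[b=e] ρ[u/x](U)) → 6
E2 subexpression sizes:
  U → 6
  ρ[u/x](U) → 6
  U → 6
  ρ[c/e](U) → 6
  R → 4
  (ρ[c/e](U) ⋈[c=b] R) → 4
  (ρ[u/x](U) ⋈[e=b] (ρ[c/e](U) ⋈[c=b] R)) → 6
  π[c,x,b,w,e,u]((ρ[u/x](U) ⋈[e=b] (ρ[c/e](U) ⋈[c=b] R))) → 6

E1 and E2 produce the same multiset:
c | x | b | w | e | u
3 | r | 3 | t | 3 | r
3 | r | 3 | t | 3 | t
3 | t | 3 | t | 3 | r
3 | t | 3 | t | 3 | t
4 | s | 4 | q | 4 | s
4 | s | 4 | t | 4 | s

yes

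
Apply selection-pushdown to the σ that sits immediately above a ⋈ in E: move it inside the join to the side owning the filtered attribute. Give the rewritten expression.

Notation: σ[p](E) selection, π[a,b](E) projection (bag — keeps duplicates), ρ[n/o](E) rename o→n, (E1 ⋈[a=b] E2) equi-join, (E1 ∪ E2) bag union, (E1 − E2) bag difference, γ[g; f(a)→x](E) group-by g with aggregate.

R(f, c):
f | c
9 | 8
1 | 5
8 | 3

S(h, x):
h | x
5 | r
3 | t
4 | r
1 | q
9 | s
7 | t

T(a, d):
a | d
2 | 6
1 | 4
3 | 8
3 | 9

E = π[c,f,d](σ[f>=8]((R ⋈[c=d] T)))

σ filters on f, owned by the left side.
E' = π[c,f,d]((σ[f>=8](R) ⋈[c=d] T))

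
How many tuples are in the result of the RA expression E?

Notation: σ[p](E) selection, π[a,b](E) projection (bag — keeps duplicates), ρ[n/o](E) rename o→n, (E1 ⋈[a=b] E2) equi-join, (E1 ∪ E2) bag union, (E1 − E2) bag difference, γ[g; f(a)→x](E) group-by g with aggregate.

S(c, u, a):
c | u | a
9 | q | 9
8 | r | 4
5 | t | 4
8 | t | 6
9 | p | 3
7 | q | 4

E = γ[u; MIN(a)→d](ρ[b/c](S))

Per-node cardinality:
  S → 6
  ρ[b/c](S) → 6
  γ[u; MIN(a)→d](ρ[b/c](S)) → 4

|E| = 4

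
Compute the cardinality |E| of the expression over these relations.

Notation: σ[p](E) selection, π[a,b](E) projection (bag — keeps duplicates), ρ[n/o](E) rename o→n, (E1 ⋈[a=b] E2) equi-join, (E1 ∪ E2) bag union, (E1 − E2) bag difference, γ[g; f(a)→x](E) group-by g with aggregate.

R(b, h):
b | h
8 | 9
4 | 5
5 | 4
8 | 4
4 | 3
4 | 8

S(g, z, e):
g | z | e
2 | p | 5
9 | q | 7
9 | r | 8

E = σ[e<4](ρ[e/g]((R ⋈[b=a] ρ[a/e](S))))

Stepwise |·|:
  R → 6
  S → 3
  ρ[a/e](S) → 3
  (R ⋈[b=a] ρ[a/e](S)) → 3
  ρ[e/g]((R ⋈[b=a] ρ[a/e](S))) → 3
  σ[e<4](ρ[e/g]((R ⋈[b=a] ρ[a/e](S)))) → 1

|E| = 1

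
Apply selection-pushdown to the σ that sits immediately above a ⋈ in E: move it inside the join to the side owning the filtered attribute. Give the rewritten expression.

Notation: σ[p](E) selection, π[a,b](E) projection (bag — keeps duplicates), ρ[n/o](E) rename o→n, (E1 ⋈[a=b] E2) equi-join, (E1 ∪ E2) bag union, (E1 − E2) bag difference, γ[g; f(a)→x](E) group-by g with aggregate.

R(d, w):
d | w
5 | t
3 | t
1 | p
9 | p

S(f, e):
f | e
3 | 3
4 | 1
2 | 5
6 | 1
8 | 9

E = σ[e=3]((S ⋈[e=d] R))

σ filters on e, owned by the left side.
E' = (σ[e=3](S) ⋈[e=d] R)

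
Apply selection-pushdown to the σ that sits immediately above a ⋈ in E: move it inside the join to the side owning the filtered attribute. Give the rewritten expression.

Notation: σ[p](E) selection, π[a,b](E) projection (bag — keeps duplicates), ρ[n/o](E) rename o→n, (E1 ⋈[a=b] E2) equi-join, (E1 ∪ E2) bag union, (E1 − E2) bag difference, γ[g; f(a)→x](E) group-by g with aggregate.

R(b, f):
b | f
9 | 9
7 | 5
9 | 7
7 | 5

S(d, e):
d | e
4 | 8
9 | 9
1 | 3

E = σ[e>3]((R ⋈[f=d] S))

σ filters on e, owned by the right side.
E' = (R ⋈[f=d] σ[e>3](S))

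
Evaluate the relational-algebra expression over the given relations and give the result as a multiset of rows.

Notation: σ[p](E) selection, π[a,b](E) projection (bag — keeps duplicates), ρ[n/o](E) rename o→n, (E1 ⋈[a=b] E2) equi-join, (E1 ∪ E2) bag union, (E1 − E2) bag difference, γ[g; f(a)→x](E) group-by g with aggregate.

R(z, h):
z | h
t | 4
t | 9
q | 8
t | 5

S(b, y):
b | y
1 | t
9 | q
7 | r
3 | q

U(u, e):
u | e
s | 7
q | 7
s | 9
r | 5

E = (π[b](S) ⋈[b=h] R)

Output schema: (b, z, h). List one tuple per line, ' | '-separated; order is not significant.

Row counts bottom-up:
  S → 4
  π[b](S) → 4
  R → 4
  (π[b](S) ⋈[b=h] R) → 1

== RESULT ==
b | z | h
9 | t | 9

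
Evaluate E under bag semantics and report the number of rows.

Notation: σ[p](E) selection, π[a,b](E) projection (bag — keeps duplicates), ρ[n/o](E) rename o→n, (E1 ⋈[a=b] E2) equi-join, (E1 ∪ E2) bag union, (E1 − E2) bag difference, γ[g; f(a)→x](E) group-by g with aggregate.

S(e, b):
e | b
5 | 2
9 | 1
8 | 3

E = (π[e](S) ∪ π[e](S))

Subexpression sizes:
  S → 3
  π[e](S) → 3
  S → 3
  π[e](S) → 3
  (π[e](S) ∪ π[e](S)) → 6

|E| = 6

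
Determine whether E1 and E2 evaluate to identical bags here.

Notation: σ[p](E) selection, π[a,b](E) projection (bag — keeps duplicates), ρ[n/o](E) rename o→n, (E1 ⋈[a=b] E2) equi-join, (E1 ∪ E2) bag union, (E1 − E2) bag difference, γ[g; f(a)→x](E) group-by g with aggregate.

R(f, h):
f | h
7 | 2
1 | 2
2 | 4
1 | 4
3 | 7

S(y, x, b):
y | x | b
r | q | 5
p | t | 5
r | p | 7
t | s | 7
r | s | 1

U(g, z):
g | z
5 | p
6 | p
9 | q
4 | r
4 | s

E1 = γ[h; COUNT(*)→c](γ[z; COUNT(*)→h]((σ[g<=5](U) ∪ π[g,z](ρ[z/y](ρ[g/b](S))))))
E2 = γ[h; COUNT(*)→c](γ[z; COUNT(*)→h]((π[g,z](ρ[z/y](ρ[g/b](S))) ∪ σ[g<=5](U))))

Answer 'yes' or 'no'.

E1 subexpression sizes:
  U → 5
  σ[g<=5](U) → 3
  S → 5
  ρ[g/b](S) → 5
  ρ[z/y](ρ[g/b](S)) → 5
  π[g,z](ρ[z/y](ρ[g/b](S))) → 5
  (σ[g<=5](U) ∪ π[g,z](ρ[z/y](ρ[g/b](S)))) → 8
  γ[z; COUNT(*)→h]((σ[g<=5](U) ∪ π[g,z](ρ[z/y](ρ[g/b](S))))) → 4
  γ[h; COUNT(*)→c](γ[z; COUNT(*)→h]((σ[g<=5](U) ∪ π[g,z](ρ[z/y](ρ[g/b](S)))))) → 3
E2 subexpression sizes:
  S → 5
  ρ[g/b](S) → 5
  ρ[z/y](ρ[g/b](S)) → 5
  π[g,z](ρ[z/y](ρ[g/b](S))) → 5
  U → 5
  σ[g<=5](U) → 3
  (π[g,z](ρ[z/y](ρ[g/b](S))) ∪ σ[g<=5](U)) → 8
  γ[z; COUNT(*)→h]((π[g,z](ρ[z/y](ρ[g/b](S))) ∪ σ[g<=5](U))) → 4
  γ[h; COUNT(*)→c](γ[z; COUNT(*)→h]((π[g,z](ρ[z/y](ρ[g/b](S))) ∪ σ[g<=5](U)))) → 3

E1 and E2 produce the same multiset:
h | c
1 | 2
2 | 1
4 | 1

yes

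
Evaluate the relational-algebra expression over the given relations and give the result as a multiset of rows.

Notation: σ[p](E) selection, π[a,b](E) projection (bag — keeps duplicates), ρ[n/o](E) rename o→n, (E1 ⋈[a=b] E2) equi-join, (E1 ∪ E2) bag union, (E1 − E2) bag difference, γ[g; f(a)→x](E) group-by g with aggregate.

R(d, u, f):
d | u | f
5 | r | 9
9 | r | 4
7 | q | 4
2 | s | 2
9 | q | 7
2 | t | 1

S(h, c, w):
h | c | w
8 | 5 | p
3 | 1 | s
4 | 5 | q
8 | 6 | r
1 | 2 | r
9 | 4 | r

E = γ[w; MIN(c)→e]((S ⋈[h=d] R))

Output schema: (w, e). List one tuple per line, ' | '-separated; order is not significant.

Per-node cardinality:
  S → 6
  R → 6
  (S ⋈[h=d] R) → 2
  γ[w; MIN(c)→e]((S ⋈[h=d] R)) → 1

== RESULT ==
w | e
r | 4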